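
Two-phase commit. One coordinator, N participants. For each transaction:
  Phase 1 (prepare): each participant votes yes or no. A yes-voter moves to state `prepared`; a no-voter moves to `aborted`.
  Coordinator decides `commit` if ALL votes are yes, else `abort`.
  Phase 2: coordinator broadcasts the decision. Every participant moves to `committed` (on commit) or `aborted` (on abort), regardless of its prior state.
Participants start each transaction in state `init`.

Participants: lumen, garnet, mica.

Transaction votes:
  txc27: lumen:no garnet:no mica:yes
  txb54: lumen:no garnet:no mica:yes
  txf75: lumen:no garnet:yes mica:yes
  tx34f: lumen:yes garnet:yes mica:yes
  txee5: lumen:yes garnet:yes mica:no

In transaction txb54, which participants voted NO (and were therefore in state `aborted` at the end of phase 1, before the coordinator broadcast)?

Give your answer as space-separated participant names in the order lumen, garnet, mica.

Answer: lumen garnet

Derivation:
Txn txb54 phase 1: lumen no -> aborted; garnet no -> aborted; mica yes -> prepared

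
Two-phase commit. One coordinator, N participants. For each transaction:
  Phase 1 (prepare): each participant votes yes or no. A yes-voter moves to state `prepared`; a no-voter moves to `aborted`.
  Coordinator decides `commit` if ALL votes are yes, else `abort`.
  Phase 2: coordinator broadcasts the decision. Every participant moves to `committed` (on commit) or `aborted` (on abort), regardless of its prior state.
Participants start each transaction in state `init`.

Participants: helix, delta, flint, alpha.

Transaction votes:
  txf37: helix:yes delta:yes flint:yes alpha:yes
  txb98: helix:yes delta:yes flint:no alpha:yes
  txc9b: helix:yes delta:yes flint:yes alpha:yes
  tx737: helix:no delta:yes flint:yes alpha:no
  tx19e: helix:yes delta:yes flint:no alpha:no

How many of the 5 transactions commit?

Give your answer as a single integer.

txf37: all yes -> commit (commits=1)
txb98: no from flint -> abort (commits=1)
txc9b: all yes -> commit (commits=2)
tx737: no from helix, alpha -> abort (commits=2)
tx19e: no from flint, alpha -> abort (commits=2)

Answer: 2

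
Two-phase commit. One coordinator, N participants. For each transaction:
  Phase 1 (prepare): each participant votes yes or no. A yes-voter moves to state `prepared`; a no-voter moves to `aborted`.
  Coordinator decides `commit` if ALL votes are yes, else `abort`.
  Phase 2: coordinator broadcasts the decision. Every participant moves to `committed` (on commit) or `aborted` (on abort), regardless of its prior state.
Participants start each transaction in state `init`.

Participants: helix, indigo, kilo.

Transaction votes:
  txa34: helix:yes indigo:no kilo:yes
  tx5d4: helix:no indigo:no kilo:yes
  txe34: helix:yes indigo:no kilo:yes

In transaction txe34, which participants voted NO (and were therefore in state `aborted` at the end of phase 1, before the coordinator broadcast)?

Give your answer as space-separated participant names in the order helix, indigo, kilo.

Answer: indigo

Derivation:
Txn txe34 phase 1: helix yes -> prepared; indigo no -> aborted; kilo yes -> prepared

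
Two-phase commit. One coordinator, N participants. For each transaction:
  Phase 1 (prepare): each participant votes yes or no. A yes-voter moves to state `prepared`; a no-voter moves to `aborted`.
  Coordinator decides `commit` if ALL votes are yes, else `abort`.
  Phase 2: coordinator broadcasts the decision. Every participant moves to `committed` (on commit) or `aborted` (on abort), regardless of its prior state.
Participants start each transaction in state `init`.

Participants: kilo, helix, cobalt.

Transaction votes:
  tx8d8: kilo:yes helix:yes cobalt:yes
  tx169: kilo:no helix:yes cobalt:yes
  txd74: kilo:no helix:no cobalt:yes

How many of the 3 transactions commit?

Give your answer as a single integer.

Answer: 1

Derivation:
tx8d8: all yes -> commit (commits=1)
tx169: no from kilo -> abort (commits=1)
txd74: no from kilo, helix -> abort (commits=1)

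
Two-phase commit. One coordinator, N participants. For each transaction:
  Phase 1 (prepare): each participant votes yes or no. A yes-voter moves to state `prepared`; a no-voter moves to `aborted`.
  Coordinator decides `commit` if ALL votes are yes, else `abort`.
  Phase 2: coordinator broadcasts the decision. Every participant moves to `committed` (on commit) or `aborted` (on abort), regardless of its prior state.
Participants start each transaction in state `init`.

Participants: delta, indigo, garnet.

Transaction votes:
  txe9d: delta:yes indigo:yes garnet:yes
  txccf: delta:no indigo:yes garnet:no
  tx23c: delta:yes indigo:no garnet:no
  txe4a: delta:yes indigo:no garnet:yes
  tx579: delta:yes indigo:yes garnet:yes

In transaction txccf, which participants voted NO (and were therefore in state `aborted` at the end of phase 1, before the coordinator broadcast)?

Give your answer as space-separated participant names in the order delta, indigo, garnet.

Answer: delta garnet

Derivation:
Txn txccf phase 1: delta no -> aborted; indigo yes -> prepared; garnet no -> aborted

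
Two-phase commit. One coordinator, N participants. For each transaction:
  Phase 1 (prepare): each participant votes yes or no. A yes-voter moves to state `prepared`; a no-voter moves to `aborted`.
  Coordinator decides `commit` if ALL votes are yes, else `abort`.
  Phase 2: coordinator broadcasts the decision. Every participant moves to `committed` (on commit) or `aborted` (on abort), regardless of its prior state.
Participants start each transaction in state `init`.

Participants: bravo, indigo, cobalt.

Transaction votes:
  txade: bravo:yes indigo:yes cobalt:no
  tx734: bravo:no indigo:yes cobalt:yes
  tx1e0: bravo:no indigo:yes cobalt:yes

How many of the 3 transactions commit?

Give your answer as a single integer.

txade: no from cobalt -> abort (commits=0)
tx734: no from bravo -> abort (commits=0)
tx1e0: no from bravo -> abort (commits=0)

Answer: 0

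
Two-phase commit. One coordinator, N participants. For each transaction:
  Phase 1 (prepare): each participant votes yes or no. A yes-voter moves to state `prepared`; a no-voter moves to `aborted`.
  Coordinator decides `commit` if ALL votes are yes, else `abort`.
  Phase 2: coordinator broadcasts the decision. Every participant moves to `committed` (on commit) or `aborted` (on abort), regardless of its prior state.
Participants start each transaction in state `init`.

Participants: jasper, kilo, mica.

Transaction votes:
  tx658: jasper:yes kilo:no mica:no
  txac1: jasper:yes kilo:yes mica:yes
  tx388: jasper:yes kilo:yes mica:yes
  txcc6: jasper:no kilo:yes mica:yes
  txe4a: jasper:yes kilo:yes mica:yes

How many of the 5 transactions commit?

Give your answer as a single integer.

Answer: 3

Derivation:
tx658: no from kilo, mica -> abort (commits=0)
txac1: all yes -> commit (commits=1)
tx388: all yes -> commit (commits=2)
txcc6: no from jasper -> abort (commits=2)
txe4a: all yes -> commit (commits=3)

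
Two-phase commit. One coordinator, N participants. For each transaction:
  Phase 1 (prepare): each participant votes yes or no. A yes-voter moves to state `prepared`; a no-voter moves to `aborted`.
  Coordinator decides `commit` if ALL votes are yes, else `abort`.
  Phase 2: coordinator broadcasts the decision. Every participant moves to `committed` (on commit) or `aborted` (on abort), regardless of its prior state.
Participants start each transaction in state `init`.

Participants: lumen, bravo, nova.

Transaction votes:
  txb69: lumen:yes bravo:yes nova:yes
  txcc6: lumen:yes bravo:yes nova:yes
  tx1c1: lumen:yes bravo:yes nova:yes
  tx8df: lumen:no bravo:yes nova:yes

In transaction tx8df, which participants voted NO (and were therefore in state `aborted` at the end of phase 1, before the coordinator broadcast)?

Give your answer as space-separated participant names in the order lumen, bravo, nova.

Answer: lumen

Derivation:
Txn tx8df phase 1: lumen no -> aborted; bravo yes -> prepared; nova yes -> prepared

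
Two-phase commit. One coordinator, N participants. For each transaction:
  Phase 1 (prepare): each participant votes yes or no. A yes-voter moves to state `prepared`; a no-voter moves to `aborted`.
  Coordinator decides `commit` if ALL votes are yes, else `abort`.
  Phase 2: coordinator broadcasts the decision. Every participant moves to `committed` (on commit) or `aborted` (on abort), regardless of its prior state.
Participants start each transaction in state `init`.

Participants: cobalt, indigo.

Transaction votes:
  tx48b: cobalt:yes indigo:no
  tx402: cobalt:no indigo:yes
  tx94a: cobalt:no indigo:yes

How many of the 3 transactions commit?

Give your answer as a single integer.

tx48b: no from indigo -> abort (commits=0)
tx402: no from cobalt -> abort (commits=0)
tx94a: no from cobalt -> abort (commits=0)

Answer: 0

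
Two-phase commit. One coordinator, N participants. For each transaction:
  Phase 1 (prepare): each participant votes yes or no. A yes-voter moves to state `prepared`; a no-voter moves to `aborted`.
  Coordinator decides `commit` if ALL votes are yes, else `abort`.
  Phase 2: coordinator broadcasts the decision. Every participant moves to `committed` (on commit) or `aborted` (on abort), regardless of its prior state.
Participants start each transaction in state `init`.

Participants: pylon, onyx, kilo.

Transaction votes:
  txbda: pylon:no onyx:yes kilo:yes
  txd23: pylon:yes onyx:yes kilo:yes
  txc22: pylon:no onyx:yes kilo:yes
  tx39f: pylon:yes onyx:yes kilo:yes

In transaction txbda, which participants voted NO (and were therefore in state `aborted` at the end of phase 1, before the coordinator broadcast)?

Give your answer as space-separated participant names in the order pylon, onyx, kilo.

Answer: pylon

Derivation:
Txn txbda phase 1: pylon no -> aborted; onyx yes -> prepared; kilo yes -> prepared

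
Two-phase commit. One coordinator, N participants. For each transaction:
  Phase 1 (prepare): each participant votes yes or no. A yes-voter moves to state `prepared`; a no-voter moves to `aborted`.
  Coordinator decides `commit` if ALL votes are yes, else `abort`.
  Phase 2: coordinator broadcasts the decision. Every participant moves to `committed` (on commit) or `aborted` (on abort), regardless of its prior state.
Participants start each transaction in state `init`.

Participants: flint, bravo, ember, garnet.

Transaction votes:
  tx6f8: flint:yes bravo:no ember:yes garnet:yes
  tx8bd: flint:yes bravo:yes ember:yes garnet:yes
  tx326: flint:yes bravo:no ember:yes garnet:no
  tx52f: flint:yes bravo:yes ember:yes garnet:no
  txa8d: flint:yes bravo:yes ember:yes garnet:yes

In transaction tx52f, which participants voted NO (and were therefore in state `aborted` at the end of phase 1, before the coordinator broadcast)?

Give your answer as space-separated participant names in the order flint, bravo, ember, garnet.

Answer: garnet

Derivation:
Txn tx52f phase 1: flint yes -> prepared; bravo yes -> prepared; ember yes -> prepared; garnet no -> aborted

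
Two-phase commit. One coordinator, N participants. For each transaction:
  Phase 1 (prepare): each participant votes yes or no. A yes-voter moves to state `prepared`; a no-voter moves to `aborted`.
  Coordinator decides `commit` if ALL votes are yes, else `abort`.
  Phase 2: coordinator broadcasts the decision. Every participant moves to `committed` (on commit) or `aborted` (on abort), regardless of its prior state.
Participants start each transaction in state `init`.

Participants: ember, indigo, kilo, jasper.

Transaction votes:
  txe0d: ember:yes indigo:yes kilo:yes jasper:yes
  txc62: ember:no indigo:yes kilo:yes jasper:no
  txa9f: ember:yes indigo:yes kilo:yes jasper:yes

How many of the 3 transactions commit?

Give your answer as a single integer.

txe0d: all yes -> commit (commits=1)
txc62: no from ember, jasper -> abort (commits=1)
txa9f: all yes -> commit (commits=2)

Answer: 2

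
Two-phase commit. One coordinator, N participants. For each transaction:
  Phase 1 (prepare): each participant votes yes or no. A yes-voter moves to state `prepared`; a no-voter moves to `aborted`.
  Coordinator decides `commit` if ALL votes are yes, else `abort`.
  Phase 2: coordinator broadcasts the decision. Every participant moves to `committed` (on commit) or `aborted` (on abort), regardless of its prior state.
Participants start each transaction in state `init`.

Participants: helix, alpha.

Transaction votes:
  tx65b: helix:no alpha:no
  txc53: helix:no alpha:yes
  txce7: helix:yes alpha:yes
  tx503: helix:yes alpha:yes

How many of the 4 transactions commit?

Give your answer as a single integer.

tx65b: no from helix, alpha -> abort (commits=0)
txc53: no from helix -> abort (commits=0)
txce7: all yes -> commit (commits=1)
tx503: all yes -> commit (commits=2)

Answer: 2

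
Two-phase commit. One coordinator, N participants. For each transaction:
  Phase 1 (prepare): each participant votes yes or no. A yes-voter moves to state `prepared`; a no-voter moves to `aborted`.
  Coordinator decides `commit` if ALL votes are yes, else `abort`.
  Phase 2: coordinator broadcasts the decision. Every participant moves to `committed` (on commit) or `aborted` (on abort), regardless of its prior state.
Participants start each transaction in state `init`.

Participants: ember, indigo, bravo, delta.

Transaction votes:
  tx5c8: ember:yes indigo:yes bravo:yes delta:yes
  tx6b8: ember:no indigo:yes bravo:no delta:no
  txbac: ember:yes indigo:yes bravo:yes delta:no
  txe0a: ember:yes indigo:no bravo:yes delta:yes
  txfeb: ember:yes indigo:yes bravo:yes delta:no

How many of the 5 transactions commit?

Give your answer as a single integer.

tx5c8: all yes -> commit (commits=1)
tx6b8: no from ember, bravo, delta -> abort (commits=1)
txbac: no from delta -> abort (commits=1)
txe0a: no from indigo -> abort (commits=1)
txfeb: no from delta -> abort (commits=1)

Answer: 1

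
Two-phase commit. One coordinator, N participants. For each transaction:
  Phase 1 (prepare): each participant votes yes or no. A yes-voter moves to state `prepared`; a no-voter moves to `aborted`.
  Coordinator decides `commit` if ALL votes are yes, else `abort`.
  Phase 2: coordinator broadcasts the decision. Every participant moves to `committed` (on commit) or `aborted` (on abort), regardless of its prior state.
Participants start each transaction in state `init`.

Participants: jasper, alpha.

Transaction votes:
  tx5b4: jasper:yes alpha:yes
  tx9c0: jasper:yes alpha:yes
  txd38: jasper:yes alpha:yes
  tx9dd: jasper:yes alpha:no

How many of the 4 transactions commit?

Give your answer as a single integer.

tx5b4: all yes -> commit (commits=1)
tx9c0: all yes -> commit (commits=2)
txd38: all yes -> commit (commits=3)
tx9dd: no from alpha -> abort (commits=3)

Answer: 3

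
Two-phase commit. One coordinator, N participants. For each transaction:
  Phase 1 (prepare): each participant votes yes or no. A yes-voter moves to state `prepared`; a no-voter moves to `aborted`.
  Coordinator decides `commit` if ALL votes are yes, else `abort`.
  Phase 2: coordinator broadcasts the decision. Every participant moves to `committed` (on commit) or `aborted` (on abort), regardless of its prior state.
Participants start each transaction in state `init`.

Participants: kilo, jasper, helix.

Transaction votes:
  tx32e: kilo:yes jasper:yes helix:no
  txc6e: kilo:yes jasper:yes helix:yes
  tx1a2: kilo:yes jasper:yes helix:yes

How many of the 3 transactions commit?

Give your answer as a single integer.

tx32e: no from helix -> abort (commits=0)
txc6e: all yes -> commit (commits=1)
tx1a2: all yes -> commit (commits=2)

Answer: 2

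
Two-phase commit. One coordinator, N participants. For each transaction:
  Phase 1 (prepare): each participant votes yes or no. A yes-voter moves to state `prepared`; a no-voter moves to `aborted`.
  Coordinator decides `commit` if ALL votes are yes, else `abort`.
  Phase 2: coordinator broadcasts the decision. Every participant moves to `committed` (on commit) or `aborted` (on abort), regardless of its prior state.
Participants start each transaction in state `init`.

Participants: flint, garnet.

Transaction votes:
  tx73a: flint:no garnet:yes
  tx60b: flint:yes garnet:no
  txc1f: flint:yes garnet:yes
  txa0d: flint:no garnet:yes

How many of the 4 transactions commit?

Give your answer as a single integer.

Answer: 1

Derivation:
tx73a: no from flint -> abort (commits=0)
tx60b: no from garnet -> abort (commits=0)
txc1f: all yes -> commit (commits=1)
txa0d: no from flint -> abort (commits=1)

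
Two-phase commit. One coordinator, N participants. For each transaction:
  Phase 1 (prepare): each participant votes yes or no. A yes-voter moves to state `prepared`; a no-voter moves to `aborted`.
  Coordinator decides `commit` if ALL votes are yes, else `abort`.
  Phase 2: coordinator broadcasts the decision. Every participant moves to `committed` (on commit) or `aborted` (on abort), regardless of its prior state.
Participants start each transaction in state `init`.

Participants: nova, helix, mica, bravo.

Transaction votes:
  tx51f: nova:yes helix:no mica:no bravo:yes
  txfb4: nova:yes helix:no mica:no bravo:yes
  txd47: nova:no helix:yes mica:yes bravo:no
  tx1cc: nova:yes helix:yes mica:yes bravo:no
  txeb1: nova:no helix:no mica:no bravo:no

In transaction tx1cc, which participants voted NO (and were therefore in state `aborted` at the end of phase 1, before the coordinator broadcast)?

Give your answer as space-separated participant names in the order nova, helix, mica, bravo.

Answer: bravo

Derivation:
Txn tx1cc phase 1: nova yes -> prepared; helix yes -> prepared; mica yes -> prepared; bravo no -> aborted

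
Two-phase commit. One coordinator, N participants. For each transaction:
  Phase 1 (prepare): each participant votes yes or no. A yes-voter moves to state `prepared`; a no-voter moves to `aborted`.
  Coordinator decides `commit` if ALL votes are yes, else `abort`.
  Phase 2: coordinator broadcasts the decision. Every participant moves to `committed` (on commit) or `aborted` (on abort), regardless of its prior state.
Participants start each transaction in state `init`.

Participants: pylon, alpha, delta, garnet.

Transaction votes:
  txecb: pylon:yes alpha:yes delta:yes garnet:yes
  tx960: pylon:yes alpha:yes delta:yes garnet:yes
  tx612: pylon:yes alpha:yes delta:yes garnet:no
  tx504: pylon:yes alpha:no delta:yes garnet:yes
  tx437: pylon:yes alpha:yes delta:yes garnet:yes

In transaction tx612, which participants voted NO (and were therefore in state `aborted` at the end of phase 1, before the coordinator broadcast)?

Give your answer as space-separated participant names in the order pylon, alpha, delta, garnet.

Txn tx612 phase 1: pylon yes -> prepared; alpha yes -> prepared; delta yes -> prepared; garnet no -> aborted

Answer: garnet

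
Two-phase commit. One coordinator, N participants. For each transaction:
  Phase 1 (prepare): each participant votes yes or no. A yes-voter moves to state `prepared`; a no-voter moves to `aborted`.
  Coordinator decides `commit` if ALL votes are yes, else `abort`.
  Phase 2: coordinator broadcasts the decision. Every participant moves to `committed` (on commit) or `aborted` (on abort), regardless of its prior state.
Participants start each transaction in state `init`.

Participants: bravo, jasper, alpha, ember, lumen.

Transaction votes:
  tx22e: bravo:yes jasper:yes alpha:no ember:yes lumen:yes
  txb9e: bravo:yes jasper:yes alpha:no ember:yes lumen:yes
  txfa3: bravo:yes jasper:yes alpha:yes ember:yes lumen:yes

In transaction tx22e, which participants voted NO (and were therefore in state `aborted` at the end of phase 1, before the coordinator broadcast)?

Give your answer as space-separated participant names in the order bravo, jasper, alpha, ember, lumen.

Answer: alpha

Derivation:
Txn tx22e phase 1: bravo yes -> prepared; jasper yes -> prepared; alpha no -> aborted; ember yes -> prepared; lumen yes -> prepared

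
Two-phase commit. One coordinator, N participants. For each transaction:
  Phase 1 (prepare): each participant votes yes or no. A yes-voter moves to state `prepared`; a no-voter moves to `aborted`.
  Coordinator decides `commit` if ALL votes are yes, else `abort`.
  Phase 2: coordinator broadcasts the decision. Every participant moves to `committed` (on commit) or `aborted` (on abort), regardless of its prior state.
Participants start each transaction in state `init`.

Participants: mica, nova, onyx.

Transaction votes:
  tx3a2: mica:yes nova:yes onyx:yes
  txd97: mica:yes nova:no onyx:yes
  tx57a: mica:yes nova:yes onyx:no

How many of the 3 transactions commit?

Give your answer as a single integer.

Answer: 1

Derivation:
tx3a2: all yes -> commit (commits=1)
txd97: no from nova -> abort (commits=1)
tx57a: no from onyx -> abort (commits=1)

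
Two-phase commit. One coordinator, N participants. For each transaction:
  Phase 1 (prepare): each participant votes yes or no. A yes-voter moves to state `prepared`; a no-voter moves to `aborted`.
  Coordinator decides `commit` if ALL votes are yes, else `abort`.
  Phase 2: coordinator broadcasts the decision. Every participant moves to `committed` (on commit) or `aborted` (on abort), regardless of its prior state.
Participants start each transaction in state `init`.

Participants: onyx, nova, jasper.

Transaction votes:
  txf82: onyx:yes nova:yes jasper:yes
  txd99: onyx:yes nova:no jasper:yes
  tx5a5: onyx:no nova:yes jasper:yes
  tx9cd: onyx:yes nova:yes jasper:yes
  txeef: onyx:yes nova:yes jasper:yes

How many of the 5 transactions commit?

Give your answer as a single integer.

txf82: all yes -> commit (commits=1)
txd99: no from nova -> abort (commits=1)
tx5a5: no from onyx -> abort (commits=1)
tx9cd: all yes -> commit (commits=2)
txeef: all yes -> commit (commits=3)

Answer: 3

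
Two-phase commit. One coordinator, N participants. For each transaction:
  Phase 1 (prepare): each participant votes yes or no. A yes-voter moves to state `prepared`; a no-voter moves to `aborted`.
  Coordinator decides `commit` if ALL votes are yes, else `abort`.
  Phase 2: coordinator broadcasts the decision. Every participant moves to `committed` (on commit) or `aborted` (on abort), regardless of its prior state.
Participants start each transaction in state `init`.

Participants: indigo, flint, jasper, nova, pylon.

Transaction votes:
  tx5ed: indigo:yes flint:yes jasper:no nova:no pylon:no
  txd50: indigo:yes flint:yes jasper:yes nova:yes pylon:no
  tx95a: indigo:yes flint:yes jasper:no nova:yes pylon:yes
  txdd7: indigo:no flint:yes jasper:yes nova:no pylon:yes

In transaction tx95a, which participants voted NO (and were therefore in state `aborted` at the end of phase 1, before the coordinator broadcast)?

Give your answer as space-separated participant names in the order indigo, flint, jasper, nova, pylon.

Answer: jasper

Derivation:
Txn tx95a phase 1: indigo yes -> prepared; flint yes -> prepared; jasper no -> aborted; nova yes -> prepared; pylon yes -> prepared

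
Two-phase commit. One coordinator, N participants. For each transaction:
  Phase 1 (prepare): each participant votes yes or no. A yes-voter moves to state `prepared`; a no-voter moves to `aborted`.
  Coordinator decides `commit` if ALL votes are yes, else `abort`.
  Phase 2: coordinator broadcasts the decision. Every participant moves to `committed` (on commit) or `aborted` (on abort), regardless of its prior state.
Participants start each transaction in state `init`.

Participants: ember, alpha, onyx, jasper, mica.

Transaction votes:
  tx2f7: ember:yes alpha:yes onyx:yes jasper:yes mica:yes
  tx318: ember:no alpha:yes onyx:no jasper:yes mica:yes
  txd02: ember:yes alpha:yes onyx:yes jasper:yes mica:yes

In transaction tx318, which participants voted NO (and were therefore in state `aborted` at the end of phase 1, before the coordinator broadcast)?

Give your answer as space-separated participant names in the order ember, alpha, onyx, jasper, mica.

Txn tx318 phase 1: ember no -> aborted; alpha yes -> prepared; onyx no -> aborted; jasper yes -> prepared; mica yes -> prepared

Answer: ember onyx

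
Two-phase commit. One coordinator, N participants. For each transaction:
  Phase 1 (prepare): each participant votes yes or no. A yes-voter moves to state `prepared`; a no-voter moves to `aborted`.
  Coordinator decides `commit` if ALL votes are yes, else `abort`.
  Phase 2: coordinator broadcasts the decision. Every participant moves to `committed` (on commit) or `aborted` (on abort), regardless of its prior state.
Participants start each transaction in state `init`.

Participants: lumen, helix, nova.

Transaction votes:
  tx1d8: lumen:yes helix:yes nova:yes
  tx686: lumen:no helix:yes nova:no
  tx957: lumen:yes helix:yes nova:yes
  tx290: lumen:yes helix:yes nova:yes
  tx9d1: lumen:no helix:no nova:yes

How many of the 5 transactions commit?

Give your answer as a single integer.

Answer: 3

Derivation:
tx1d8: all yes -> commit (commits=1)
tx686: no from lumen, nova -> abort (commits=1)
tx957: all yes -> commit (commits=2)
tx290: all yes -> commit (commits=3)
tx9d1: no from lumen, helix -> abort (commits=3)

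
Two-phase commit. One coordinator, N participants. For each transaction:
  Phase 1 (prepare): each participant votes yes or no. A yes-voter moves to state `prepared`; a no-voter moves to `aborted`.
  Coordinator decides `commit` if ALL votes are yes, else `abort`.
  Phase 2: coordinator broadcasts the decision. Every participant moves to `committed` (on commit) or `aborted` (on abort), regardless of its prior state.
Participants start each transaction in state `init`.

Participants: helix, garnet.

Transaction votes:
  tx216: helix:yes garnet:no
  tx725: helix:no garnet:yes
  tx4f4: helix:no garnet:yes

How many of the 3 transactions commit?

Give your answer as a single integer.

tx216: no from garnet -> abort (commits=0)
tx725: no from helix -> abort (commits=0)
tx4f4: no from helix -> abort (commits=0)

Answer: 0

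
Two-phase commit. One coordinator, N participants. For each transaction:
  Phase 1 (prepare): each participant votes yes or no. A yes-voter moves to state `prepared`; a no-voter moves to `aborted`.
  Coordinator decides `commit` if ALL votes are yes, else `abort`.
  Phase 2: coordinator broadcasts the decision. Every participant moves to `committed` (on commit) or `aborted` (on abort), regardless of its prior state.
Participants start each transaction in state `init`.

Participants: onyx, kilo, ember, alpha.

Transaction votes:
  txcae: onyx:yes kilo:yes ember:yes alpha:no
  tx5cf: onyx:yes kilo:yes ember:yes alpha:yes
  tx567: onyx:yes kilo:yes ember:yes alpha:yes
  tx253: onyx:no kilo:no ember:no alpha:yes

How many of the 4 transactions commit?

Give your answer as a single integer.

Answer: 2

Derivation:
txcae: no from alpha -> abort (commits=0)
tx5cf: all yes -> commit (commits=1)
tx567: all yes -> commit (commits=2)
tx253: no from onyx, kilo, ember -> abort (commits=2)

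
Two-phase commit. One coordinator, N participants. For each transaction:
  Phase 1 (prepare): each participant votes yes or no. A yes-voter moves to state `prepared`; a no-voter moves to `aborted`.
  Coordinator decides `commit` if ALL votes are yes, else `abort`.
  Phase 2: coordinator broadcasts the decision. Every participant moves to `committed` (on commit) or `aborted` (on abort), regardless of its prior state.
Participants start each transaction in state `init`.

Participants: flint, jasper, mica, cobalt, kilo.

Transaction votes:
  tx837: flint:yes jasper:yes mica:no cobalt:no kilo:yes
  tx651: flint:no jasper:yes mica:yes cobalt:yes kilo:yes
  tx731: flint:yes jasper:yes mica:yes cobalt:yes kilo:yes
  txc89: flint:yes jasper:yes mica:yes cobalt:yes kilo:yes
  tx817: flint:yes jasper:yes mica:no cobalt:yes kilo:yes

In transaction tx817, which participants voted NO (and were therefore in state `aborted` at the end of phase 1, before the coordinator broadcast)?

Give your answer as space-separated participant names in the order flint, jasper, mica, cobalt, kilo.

Answer: mica

Derivation:
Txn tx817 phase 1: flint yes -> prepared; jasper yes -> prepared; mica no -> aborted; cobalt yes -> prepared; kilo yes -> prepared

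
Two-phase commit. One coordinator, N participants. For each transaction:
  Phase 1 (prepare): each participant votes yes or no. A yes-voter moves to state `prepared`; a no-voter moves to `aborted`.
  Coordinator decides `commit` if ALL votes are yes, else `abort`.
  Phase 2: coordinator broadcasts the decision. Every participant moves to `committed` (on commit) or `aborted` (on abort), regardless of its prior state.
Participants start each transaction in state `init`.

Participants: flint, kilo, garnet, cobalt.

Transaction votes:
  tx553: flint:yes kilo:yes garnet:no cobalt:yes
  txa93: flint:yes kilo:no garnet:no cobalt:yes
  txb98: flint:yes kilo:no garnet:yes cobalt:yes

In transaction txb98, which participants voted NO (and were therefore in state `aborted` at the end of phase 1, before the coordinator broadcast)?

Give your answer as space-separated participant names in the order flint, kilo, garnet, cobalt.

Answer: kilo

Derivation:
Txn txb98 phase 1: flint yes -> prepared; kilo no -> aborted; garnet yes -> prepared; cobalt yes -> prepared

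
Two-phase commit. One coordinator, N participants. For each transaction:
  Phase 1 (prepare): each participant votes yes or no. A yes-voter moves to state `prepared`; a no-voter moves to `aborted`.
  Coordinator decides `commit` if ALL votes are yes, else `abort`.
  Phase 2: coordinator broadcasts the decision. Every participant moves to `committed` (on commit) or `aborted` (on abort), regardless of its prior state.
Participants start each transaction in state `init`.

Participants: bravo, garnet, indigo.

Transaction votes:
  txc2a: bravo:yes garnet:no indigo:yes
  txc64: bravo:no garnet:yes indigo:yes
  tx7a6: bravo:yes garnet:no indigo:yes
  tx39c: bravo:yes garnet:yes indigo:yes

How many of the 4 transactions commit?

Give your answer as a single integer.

txc2a: no from garnet -> abort (commits=0)
txc64: no from bravo -> abort (commits=0)
tx7a6: no from garnet -> abort (commits=0)
tx39c: all yes -> commit (commits=1)

Answer: 1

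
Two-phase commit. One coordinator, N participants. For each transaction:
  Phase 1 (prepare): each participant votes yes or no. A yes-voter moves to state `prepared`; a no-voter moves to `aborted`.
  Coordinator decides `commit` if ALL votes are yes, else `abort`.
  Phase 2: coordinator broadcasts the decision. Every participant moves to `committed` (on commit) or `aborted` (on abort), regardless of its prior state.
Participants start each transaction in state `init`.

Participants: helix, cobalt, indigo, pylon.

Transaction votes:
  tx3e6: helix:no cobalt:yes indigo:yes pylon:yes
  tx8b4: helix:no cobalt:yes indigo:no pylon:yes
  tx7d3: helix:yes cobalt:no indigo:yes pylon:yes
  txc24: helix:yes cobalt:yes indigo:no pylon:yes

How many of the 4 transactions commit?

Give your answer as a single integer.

tx3e6: no from helix -> abort (commits=0)
tx8b4: no from helix, indigo -> abort (commits=0)
tx7d3: no from cobalt -> abort (commits=0)
txc24: no from indigo -> abort (commits=0)

Answer: 0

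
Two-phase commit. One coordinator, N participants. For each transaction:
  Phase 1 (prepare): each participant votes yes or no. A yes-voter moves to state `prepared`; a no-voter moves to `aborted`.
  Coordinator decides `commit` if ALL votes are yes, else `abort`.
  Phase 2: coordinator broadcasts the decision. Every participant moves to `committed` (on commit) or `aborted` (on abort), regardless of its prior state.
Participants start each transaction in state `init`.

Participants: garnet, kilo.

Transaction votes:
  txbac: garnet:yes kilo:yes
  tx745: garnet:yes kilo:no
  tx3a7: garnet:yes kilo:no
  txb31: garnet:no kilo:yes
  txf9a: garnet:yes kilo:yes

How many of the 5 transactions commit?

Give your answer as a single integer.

Answer: 2

Derivation:
txbac: all yes -> commit (commits=1)
tx745: no from kilo -> abort (commits=1)
tx3a7: no from kilo -> abort (commits=1)
txb31: no from garnet -> abort (commits=1)
txf9a: all yes -> commit (commits=2)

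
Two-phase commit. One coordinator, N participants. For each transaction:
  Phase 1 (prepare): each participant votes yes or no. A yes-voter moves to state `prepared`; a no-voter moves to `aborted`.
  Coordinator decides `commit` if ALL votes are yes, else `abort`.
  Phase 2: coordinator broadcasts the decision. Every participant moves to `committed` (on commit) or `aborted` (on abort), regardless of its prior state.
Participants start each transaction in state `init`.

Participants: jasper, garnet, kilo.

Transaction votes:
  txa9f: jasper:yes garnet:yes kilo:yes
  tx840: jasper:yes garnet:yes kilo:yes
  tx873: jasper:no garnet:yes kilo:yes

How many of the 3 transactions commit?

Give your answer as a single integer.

txa9f: all yes -> commit (commits=1)
tx840: all yes -> commit (commits=2)
tx873: no from jasper -> abort (commits=2)

Answer: 2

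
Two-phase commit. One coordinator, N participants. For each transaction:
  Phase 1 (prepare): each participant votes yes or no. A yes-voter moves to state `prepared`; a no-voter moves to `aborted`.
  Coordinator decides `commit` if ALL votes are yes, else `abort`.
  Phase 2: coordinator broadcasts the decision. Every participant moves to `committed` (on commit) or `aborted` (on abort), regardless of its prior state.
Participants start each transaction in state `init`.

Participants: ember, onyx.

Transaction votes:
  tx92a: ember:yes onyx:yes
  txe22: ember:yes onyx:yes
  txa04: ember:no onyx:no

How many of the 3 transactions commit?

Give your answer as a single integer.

tx92a: all yes -> commit (commits=1)
txe22: all yes -> commit (commits=2)
txa04: no from ember, onyx -> abort (commits=2)

Answer: 2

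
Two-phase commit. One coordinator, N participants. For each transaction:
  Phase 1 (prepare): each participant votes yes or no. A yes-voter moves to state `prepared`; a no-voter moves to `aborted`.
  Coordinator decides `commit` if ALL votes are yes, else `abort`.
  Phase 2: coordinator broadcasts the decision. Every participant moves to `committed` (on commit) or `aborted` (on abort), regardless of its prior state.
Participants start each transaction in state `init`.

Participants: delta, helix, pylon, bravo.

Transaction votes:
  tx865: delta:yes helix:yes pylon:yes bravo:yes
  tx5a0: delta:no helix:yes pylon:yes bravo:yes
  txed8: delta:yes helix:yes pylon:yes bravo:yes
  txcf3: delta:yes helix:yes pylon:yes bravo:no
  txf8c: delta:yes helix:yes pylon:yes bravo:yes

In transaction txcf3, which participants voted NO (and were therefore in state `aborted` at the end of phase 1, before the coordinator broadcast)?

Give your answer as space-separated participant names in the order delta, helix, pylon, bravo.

Answer: bravo

Derivation:
Txn txcf3 phase 1: delta yes -> prepared; helix yes -> prepared; pylon yes -> prepared; bravo no -> aborted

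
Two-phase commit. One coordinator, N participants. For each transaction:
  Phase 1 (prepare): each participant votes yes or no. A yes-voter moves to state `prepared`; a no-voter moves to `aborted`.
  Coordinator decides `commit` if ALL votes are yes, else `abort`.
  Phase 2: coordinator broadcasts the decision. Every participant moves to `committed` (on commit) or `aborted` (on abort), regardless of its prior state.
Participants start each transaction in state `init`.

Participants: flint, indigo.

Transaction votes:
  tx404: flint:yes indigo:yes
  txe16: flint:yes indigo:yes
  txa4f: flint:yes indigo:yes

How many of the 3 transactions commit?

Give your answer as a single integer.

tx404: all yes -> commit (commits=1)
txe16: all yes -> commit (commits=2)
txa4f: all yes -> commit (commits=3)

Answer: 3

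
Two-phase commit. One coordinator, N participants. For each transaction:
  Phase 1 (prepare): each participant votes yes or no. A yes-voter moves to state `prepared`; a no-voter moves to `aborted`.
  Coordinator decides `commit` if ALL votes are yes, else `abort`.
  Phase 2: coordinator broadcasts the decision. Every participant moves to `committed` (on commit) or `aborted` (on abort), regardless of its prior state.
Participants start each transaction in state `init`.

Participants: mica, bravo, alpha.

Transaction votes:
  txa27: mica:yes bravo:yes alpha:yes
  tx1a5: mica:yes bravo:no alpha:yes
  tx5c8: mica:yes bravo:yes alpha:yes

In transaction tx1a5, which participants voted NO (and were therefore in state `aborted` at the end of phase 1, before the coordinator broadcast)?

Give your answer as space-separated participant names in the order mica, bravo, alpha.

Txn tx1a5 phase 1: mica yes -> prepared; bravo no -> aborted; alpha yes -> prepared

Answer: bravo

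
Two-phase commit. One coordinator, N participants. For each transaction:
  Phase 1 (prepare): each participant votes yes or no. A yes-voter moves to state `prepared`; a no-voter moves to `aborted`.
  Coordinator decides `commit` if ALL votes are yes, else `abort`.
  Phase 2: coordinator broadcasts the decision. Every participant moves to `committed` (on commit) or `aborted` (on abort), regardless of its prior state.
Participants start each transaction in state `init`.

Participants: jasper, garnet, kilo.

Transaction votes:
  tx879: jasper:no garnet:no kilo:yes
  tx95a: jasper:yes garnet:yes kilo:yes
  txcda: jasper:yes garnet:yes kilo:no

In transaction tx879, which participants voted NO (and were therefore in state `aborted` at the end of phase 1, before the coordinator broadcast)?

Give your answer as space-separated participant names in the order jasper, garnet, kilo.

Answer: jasper garnet

Derivation:
Txn tx879 phase 1: jasper no -> aborted; garnet no -> aborted; kilo yes -> prepared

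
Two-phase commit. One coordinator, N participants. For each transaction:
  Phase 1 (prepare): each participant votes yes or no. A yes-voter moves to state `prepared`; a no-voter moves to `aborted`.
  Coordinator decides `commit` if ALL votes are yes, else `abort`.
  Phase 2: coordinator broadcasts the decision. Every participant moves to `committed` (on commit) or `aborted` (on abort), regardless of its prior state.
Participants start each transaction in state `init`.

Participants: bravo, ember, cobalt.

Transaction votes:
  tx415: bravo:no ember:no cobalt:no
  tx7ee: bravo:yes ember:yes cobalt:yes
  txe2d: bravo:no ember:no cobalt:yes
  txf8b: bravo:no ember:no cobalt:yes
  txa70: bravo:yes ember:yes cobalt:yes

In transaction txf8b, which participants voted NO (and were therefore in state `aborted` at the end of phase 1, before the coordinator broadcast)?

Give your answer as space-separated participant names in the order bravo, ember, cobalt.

Answer: bravo ember

Derivation:
Txn txf8b phase 1: bravo no -> aborted; ember no -> aborted; cobalt yes -> prepared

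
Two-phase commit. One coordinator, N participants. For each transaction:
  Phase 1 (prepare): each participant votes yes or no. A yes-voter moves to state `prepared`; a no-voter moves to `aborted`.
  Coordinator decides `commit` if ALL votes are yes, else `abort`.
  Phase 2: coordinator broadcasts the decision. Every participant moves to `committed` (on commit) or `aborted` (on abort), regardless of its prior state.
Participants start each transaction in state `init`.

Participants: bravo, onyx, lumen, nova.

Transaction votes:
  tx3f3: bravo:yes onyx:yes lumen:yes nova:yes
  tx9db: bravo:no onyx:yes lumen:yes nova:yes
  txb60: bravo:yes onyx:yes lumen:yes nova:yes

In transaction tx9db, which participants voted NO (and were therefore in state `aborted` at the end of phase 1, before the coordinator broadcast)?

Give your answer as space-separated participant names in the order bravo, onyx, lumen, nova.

Txn tx9db phase 1: bravo no -> aborted; onyx yes -> prepared; lumen yes -> prepared; nova yes -> prepared

Answer: bravo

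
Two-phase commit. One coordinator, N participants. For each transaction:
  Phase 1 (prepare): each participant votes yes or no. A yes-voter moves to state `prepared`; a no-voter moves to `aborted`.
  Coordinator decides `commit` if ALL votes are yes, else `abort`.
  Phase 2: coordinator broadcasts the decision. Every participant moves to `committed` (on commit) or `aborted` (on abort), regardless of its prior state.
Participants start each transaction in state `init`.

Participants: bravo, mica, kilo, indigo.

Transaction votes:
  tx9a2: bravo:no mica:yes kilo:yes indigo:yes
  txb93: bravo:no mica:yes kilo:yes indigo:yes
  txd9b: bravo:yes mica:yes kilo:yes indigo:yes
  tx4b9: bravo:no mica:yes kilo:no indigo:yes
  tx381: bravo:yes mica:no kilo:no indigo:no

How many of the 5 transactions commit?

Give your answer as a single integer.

tx9a2: no from bravo -> abort (commits=0)
txb93: no from bravo -> abort (commits=0)
txd9b: all yes -> commit (commits=1)
tx4b9: no from bravo, kilo -> abort (commits=1)
tx381: no from mica, kilo, indigo -> abort (commits=1)

Answer: 1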